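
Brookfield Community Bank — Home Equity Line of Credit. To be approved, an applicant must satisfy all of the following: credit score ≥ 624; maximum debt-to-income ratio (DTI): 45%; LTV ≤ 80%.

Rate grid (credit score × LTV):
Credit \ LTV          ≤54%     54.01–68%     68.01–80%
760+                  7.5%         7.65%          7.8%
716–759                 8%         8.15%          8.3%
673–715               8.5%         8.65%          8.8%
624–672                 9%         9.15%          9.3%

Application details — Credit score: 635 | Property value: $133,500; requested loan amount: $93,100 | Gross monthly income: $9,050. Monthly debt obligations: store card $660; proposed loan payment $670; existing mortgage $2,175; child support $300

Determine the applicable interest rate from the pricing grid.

9.3%

Credit score 635 ≥ 624; Total monthly debts = (660 + 670 + 2,175 + 300) = 3,805. DTI = 3,805/9,050 = 42% ≤ 45%
LTV = 93,100/133,500 = 69.7% ≤ 80%
Row: 635 falls in 624–672. Column: 69.7% falls in 68.01–80%. Rate = 9.3%.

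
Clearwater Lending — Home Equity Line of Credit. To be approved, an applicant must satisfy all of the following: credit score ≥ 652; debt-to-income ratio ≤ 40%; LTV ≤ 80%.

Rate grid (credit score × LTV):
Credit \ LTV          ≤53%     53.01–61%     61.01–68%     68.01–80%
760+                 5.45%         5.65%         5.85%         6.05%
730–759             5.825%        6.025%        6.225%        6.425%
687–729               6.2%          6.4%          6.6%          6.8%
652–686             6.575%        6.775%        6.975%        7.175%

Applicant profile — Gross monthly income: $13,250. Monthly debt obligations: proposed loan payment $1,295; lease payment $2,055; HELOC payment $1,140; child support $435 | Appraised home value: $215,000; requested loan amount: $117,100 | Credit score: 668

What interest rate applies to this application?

6.775%

Credit score 668 ≥ 652; Total monthly debts = (1,295 + 2,055 + 1,140 + 435) = 4,925. DTI: 4,925 ÷ 13,250 = 37.2%, within the 40% cap
LTV: 117,100 ÷ 215,000 = 54.5%, within 80% cap
Row: 668 falls in 652–686. Column: 54.5% falls in 53.01–61%. Rate = 6.775%.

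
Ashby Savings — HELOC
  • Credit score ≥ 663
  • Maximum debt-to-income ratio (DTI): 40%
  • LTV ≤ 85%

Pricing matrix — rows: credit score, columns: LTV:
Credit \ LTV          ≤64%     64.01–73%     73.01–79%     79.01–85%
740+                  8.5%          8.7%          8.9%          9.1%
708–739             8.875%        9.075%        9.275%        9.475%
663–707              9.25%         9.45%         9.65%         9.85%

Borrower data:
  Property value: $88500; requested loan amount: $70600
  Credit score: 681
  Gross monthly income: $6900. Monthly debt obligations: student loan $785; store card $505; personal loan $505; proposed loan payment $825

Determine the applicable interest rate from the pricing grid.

9.85%

Credit score 681 ≥ 663; Total monthly debts = (785 + 505 + 505 + 825) = 2,620. Debt-to-income = 2,620/6,900 = 38% — meets 40% limit
LTV: 70,600 ÷ 88,500 = 79.8%, within 85% cap
Row: 681 falls in 663–707. Column: 79.8% falls in 79.01–85%. Rate = 9.85%.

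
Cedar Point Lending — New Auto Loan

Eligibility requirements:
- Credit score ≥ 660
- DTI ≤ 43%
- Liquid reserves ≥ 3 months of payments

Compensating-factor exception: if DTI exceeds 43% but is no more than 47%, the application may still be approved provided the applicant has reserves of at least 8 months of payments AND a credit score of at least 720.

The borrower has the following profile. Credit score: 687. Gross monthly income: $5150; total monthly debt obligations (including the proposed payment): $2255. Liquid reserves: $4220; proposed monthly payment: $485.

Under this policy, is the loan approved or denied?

Denied

Credit score 687 ≥ 660 (meets base)
DTI = 2,255/5,150 = 43.8% > 43% — standard DTI limit exceeded.
Liquid reserves cover 4,220/485 = 8.7 months — ≥ 3 required
43.8% falls in the override range (43%–47%), so the compensating-factor test applies.
Override check — reserves: 8.7 mo (ok); score: 687 (below 720).
Override conditions not both satisfied; exception does not apply.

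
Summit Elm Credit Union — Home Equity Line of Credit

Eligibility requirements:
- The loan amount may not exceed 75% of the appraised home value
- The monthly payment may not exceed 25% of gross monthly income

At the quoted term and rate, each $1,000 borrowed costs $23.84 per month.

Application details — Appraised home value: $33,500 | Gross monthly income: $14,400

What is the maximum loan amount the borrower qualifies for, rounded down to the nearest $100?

Payment cap: 25% × $14,400 = $3,600/month.
At $23.84 per $1,000, that supports 3,600/23.84 × 1,000 ≈ $151,006 → $151,000.
LTV cap: 75% × $33,500 = $25,125 → $25,100.
Binding constraint: loan-to-value.

$25,100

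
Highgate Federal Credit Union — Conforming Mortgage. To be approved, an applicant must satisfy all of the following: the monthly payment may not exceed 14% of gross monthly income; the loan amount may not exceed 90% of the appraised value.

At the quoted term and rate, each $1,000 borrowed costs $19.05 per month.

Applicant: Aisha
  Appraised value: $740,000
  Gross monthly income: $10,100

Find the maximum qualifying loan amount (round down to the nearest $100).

$74,200

Payment cap: 14% × $10,100 = $1,414/month.
At $19.05 per $1,000, that supports 1,414/19.05 × 1,000 ≈ $74,225 → $74,200.
LTV cap: 90% × $740,000 = $666,000 → $666,000.
Binding constraint: payment-to-income.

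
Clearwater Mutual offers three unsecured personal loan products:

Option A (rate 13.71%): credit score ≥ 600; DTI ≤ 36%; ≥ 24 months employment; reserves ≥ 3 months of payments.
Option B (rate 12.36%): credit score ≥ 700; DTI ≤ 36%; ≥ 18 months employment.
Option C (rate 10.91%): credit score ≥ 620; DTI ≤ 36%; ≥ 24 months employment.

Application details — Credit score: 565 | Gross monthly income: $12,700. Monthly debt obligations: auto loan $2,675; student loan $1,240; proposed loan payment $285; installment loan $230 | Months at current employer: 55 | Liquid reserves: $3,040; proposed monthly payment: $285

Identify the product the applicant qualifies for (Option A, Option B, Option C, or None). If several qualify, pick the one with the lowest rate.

None

Total debts = (2,675 + 1,240 + 285 + 230) = 4,430; DTI = 4,430/12,700 = 34.9%.
Reserves = 3,040/285 = 10.7 months.
Option A: score 565 < 600; DTI 34.9% ≤ 36%; employment 55 ≥ 24 mo; reserves 10.7 ≥ 3 mo → does not qualify.
Option B: score 565 < 700; DTI 34.9% ≤ 36%; employment 55 ≥ 18 mo → does not qualify.
Option C: score 565 < 620; DTI 34.9% ≤ 36%; employment 55 ≥ 24 mo → does not qualify.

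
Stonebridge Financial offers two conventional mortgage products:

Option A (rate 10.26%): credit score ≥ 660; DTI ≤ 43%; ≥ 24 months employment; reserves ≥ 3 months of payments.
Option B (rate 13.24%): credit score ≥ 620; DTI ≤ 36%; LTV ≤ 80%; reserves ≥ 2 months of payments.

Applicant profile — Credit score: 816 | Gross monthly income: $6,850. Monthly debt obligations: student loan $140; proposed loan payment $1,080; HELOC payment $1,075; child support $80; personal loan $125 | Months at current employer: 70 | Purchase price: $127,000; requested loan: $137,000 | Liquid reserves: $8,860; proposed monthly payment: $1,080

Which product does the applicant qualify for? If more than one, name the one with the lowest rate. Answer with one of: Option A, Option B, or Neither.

Option A

Total debts = (140 + 1,080 + 1,075 + 80 + 125) = 2,500; DTI = 2,500/6,850 = 36.5%.
LTV = 137,000/127,000 = 107.9%.
Reserves = 8,860/1,080 = 8.2 months.
Option A: score 816 ≥ 660; DTI 36.5% ≤ 43%; employment 70 ≥ 24 mo; reserves 8.2 ≥ 3 mo → qualifies.
Option B: score 816 ≥ 620; DTI 36.5% > 36%; LTV 107.9% > 80%; reserves 8.2 ≥ 2 mo → does not qualify.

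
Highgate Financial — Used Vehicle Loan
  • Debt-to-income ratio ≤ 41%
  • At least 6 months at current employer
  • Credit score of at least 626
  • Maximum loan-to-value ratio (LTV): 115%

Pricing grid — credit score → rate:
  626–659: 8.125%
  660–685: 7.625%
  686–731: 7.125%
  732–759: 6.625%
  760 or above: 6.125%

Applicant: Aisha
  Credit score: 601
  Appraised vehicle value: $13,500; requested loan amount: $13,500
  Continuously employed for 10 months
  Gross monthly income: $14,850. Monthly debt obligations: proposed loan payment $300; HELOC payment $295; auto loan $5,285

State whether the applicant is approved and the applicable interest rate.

Credit score 601 < 626 (below minimum)
Total monthly debts = (300 + 295 + 5,285) = 5,880. Debt-to-income = 5,880/14,850 = 39.6% — meets 41% limit
LTV = 13,500/13,500 = 100% ≤ 115%
Employment 10 ≥ 6 months
Not all requirements met → denied.

Denied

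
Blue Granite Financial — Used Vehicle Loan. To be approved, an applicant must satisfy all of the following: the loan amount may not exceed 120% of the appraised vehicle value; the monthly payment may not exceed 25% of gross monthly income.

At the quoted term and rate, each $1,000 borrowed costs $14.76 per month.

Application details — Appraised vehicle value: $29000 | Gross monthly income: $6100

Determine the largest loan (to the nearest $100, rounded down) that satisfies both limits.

$34,800

Payment cap: 25% × $6,100 = $1,525/month.
At $14.76 per $1,000, that supports 1,525/14.76 × 1,000 ≈ $103,319 → $103,300.
LTV cap: 120% × $29,000 = $34,800 → $34,800.
Binding constraint: loan-to-value.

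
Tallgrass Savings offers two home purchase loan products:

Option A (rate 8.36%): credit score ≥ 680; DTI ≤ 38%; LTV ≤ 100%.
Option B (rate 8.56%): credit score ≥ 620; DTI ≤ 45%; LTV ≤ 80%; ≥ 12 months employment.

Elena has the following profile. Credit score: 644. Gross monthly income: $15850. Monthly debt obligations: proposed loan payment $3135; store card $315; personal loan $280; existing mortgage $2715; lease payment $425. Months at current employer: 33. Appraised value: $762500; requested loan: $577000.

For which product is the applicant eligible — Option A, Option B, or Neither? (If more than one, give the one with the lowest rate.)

Option B

Total debts = (3,135 + 315 + 280 + 2,715 + 425) = 6,870; DTI = 6,870/15,850 = 43.3%.
LTV = 577,000/762,500 = 75.7%.
Option A: score 644 < 680; DTI 43.3% > 38%; LTV 75.7% ≤ 100% → does not qualify.
Option B: score 644 ≥ 620; DTI 43.3% ≤ 45%; LTV 75.7% ≤ 80%; employment 33 ≥ 12 mo → qualifies.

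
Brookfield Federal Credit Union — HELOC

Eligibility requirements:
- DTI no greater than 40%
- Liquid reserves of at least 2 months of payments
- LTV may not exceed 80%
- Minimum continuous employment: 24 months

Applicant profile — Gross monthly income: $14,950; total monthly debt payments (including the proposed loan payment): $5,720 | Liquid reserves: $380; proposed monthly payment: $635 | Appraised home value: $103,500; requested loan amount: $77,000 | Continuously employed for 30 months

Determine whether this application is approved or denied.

Denied

DTI = 5,720/14,950 = 38.3% ≤ 40%
Reserves = 380/635 = 0.6 months < 2
LTV = 77,000/103,500 = 74.4% ≤ 80%
Employment 30 ≥ 24 months
Fails on reserves.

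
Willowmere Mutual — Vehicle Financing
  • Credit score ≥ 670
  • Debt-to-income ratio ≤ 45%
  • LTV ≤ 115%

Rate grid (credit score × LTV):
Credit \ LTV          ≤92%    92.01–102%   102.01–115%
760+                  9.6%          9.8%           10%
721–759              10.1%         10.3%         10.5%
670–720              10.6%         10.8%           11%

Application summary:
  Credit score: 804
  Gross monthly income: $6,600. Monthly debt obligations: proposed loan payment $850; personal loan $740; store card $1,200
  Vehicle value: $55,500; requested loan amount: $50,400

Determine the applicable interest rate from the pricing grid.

9.6%

Credit score 804 ≥ 670; Total monthly debts = (850 + 740 + 1,200) = 2,790. Debt-to-income = 2,790/6,600 = 42.3% — meets 45% limit
LTV: 50,400 ÷ 55,500 = 90.8%, within 115% cap
Credit 804 → row 760+; LTV 90.8% → column ≤92%. Grid cell → 9.6%.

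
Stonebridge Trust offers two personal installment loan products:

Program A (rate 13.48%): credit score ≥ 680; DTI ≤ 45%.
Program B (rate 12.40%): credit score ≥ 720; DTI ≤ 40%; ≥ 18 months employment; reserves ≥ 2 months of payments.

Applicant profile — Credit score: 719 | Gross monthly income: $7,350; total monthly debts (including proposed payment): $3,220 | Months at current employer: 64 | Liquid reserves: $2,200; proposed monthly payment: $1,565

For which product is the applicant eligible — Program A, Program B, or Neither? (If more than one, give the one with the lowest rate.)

DTI = 3,220/7,350 = 43.8%.
Reserves = 2,200/1,565 = 1.4 months.
Program A: score 719 ≥ 680; DTI 43.8% ≤ 45% → qualifies.
Program B: score 719 < 720; DTI 43.8% > 40%; employment 64 ≥ 18 mo; reserves 1.4 < 2 mo → does not qualify.

Program A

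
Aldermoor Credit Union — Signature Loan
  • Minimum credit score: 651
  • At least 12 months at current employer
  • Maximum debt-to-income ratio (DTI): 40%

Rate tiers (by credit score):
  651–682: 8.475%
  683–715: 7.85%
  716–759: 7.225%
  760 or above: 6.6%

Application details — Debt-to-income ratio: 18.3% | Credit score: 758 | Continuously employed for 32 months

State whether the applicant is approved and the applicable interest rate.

Approved at 7.225%

Credit score 758 ≥ 651 (meets minimum)
Employment 32 ≥ 12 months
DTI 18.3% is within the 40% limit
All requirements met. Score 758 falls in the 716–759 tier → 7.225%.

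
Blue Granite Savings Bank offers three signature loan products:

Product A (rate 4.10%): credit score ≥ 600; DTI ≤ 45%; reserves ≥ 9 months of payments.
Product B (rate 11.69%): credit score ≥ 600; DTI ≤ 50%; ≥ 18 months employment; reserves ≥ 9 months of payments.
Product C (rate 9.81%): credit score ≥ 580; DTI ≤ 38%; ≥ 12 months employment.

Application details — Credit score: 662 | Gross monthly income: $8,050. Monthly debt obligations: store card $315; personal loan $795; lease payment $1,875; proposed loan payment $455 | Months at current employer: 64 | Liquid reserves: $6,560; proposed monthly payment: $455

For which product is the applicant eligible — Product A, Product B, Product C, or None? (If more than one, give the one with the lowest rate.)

Product A

Total debts = (315 + 795 + 1,875 + 455) = 3,440; DTI = 3,440/8,050 = 42.7%.
Reserves = 6,560/455 = 14.4 months.
Product A: score 662 ≥ 600; DTI 42.7% ≤ 45%; reserves 14.4 ≥ 9 mo → qualifies.
Product B: score 662 ≥ 600; DTI 42.7% ≤ 50%; employment 64 ≥ 18 mo; reserves 14.4 ≥ 9 mo → qualifies.
Product C: score 662 ≥ 580; DTI 42.7% > 38%; employment 64 ≥ 12 mo → does not qualify.
Qualifying: Product A, Product B. Lowest rate is 4.10% → Product A.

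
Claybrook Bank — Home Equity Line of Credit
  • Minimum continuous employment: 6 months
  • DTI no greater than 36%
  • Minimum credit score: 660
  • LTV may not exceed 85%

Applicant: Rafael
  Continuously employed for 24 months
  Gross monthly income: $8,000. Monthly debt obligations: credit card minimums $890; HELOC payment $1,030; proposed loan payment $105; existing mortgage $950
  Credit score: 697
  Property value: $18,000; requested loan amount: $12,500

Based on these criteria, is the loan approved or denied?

Employment 24 ≥ 6 months
Total monthly debts = (890 + 1,030 + 105 + 950) = 2,975. Debt-to-income = 2,975/8,000 = 37.2% — over 36% limit
Credit score 697 ≥ 660 (meets)
LTV: 12,500 ÷ 18,000 = 69.4%, within 85% cap
Fails on DTI.

Denied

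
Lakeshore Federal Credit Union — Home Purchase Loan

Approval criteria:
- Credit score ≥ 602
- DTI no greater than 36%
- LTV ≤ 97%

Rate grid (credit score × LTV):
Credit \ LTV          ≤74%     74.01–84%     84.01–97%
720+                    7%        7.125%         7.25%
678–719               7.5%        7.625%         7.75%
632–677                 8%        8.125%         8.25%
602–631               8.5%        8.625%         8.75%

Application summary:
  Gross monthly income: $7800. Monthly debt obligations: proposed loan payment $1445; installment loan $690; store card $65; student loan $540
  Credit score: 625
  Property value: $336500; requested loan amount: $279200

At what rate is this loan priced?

Credit score 625 ≥ 602; Total monthly debts = (1,445 + 690 + 65 + 540) = 2,740. DTI = 2,740/7,800 = 35.1% ≤ 36%
LTV: 279,200 ÷ 336,500 = 83%, within 97% cap
Row: 625 falls in 602–631. Column: 83% falls in 74.01–84%. Rate = 8.625%.

8.625%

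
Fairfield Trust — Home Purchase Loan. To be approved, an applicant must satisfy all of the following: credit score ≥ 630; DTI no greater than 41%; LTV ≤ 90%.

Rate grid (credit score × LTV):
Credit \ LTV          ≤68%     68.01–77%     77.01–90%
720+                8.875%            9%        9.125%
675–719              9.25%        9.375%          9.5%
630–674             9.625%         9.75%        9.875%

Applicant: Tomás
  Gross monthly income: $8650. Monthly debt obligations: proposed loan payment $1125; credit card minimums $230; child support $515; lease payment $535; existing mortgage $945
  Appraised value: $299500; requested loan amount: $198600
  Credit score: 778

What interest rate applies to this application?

8.875%

Credit score 778 ≥ 630; Total monthly debts = (1,125 + 230 + 515 + 535 + 945) = 3,350. DTI: 3,350 ÷ 8,650 = 38.7%, within the 41% cap
Loan-to-value = 198,600/299,500 = 66.3% — pass (90% max)
Score 778 is in the 720+ band; LTV 66.3% is in the ≤68% band → 8.875%.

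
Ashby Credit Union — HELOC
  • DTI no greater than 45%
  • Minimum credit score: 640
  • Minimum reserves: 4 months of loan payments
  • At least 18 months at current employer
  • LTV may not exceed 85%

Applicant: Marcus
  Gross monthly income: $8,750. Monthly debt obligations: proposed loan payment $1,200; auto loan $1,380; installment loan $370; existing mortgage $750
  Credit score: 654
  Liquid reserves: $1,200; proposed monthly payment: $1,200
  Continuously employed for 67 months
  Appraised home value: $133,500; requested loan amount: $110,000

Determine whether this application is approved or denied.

Total monthly debts = (1,200 + 1,380 + 370 + 750) = 3,700. Debt-to-income = 3,700/8,750 = 42.3% — meets 45% limit
Credit score 654 ≥ 640 (meets)
Reserves = 1,200/1,200 = 1.0 months < 4
Employment 67 ≥ 18 months
LTV: 110,000 ÷ 133,500 = 82.4%, within 85% cap
Fails on reserves.

Denied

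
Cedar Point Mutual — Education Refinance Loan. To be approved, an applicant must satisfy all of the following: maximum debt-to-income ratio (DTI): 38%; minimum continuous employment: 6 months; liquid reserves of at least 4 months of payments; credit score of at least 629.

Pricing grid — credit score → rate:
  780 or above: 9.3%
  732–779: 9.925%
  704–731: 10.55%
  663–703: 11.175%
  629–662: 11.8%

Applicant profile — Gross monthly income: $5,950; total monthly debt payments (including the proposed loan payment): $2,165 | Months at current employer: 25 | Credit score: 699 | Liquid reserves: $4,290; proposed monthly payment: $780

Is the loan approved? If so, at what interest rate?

Credit score 699 ≥ 629 (meets minimum)
Reserves = 4,290/780 = 5.5 months ≥ 4
Employment 25 ≥ 6 months
DTI = 2,165/5,950 = 36.4% ≤ 38%
All requirements met. Score 699 falls in the 663–703 tier → 11.175%.

Approved at 11.175%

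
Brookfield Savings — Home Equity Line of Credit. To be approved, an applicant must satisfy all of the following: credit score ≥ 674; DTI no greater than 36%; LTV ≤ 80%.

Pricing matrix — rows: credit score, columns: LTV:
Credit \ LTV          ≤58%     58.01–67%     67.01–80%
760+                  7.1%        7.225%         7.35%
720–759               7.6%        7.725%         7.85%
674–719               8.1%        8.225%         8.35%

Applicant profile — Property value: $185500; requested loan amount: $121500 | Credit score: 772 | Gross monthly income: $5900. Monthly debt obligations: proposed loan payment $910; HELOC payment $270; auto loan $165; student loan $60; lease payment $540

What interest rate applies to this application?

Credit score 772 ≥ 674; Total monthly debts = (910 + 270 + 165 + 60 + 540) = 1,945. DTI: 1,945 ÷ 5,900 = 33%, within the 36% cap
LTV: 121,500 ÷ 185,500 = 65.5%, within 80% cap
Credit 772 → row 760+; LTV 65.5% → column 58.01–67%. Grid cell → 7.225%.

7.225%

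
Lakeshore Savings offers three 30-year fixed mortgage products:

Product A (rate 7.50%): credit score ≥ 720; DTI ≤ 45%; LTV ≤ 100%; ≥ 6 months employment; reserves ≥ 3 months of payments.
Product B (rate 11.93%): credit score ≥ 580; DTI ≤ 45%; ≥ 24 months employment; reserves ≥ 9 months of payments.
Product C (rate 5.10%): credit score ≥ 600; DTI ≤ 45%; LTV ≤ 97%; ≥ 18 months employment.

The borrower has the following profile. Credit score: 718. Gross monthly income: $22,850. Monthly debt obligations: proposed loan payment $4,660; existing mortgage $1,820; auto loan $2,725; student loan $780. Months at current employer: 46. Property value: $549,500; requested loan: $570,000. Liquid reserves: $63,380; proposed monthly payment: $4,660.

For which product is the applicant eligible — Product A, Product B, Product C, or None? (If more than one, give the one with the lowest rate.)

Total debts = (4,660 + 1,820 + 2,725 + 780) = 9,985; DTI = 9,985/22,850 = 43.7%.
LTV = 570,000/549,500 = 103.7%.
Reserves = 63,380/4,660 = 13.6 months.
Product A: score 718 < 720; DTI 43.7% ≤ 45%; LTV 103.7% > 100%; employment 46 ≥ 6 mo; reserves 13.6 ≥ 3 mo → does not qualify.
Product B: score 718 ≥ 580; DTI 43.7% ≤ 45%; employment 46 ≥ 24 mo; reserves 13.6 ≥ 9 mo → qualifies.
Product C: score 718 ≥ 600; DTI 43.7% ≤ 45%; LTV 103.7% > 97%; employment 46 ≥ 18 mo → does not qualify.

Product B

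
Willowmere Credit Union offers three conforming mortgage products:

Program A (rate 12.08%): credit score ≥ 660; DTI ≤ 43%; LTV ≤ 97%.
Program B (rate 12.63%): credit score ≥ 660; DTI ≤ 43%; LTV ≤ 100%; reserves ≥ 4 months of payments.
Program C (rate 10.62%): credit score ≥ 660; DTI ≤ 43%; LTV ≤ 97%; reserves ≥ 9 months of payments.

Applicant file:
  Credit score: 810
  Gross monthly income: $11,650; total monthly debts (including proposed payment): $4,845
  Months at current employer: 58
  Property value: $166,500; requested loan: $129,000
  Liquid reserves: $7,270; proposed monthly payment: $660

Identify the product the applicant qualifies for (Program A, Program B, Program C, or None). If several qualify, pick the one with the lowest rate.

DTI = 4,845/11,650 = 41.6%.
LTV = 129,000/166,500 = 77.5%.
Reserves = 7,270/660 = 11.0 months.
Program A: score 810 ≥ 660; DTI 41.6% ≤ 43%; LTV 77.5% ≤ 97% → qualifies.
Program B: score 810 ≥ 660; DTI 41.6% ≤ 43%; LTV 77.5% ≤ 100%; reserves 11.0 ≥ 4 mo → qualifies.
Program C: score 810 ≥ 660; DTI 41.6% ≤ 43%; LTV 77.5% ≤ 97%; reserves 11.0 ≥ 9 mo → qualifies.
Qualifying: Program A, Program B, Program C. Lowest rate is 10.62% → Program C.

Program C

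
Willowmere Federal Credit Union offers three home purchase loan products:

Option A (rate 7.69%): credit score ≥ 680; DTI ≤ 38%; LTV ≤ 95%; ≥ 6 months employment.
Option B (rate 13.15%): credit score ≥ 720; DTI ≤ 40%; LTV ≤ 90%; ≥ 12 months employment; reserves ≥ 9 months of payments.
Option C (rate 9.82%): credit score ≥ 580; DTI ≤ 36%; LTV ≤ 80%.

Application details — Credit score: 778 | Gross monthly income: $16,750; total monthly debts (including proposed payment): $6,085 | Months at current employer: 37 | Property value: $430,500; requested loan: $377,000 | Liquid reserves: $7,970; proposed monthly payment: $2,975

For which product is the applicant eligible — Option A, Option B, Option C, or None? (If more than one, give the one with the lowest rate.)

Option A

DTI = 6,085/16,750 = 36.3%.
LTV = 377,000/430,500 = 87.6%.
Reserves = 7,970/2,975 = 2.7 months.
Option A: score 778 ≥ 680; DTI 36.3% ≤ 38%; LTV 87.6% ≤ 95%; employment 37 ≥ 6 mo → qualifies.
Option B: score 778 ≥ 720; DTI 36.3% ≤ 40%; LTV 87.6% ≤ 90%; employment 37 ≥ 12 mo; reserves 2.7 < 9 mo → does not qualify.
Option C: score 778 ≥ 580; DTI 36.3% > 36%; LTV 87.6% > 80% → does not qualify.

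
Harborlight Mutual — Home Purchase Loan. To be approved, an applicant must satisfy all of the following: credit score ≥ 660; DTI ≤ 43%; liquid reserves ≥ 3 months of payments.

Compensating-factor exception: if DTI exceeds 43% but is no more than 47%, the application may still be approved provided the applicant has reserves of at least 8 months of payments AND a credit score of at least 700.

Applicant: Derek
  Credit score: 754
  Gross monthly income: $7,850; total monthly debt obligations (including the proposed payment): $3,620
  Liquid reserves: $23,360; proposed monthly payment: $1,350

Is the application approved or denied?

Approved

Credit score 754 ≥ 660 (meets base)
DTI = 3,620/7,850 = 46.1% > 43% — standard DTI limit exceeded.
Reserves: 23,360 ÷ 1,350 = 17.3 months (meets 3-month minimum)
DTI 46.1% is within the 43%–47% exception band; checking compensating factors.
Reserves 17.3 ≥ 8 months; credit score 754 ≥ 700.
Both compensating conditions met → exception applies.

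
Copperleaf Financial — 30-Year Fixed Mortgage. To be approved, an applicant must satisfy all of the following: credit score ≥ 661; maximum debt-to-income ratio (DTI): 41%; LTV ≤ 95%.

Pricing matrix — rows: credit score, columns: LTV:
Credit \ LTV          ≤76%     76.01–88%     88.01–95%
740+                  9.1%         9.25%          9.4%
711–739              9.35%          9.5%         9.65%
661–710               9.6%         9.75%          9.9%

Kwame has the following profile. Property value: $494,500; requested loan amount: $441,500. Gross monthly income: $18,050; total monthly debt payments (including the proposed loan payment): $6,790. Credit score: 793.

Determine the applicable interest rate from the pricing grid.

Credit score 793 ≥ 661; DTI: 6,790 ÷ 18,050 = 37.6%, within the 41% cap
LTV = 441,500/494,500 = 89.3% ≤ 95%
Score 793 is in the 740+ band; LTV 89.3% is in the 88.01–95% band → 9.4%.

9.4%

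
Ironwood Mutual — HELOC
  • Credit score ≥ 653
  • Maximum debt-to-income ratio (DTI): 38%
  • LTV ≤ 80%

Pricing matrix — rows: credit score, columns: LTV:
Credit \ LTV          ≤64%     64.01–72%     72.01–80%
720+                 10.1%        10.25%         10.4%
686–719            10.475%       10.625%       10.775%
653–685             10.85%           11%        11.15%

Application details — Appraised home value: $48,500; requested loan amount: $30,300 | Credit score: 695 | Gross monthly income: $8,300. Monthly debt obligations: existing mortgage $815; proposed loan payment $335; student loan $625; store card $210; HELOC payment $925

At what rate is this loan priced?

Credit score 695 ≥ 653; Total monthly debts = (815 + 335 + 625 + 210 + 925) = 2,910. DTI: 2,910 ÷ 8,300 = 35.1%, within the 38% cap
Loan-to-value = 30,300/48,500 = 62.5% — pass (80% max)
Score 695 is in the 686–719 band; LTV 62.5% is in the ≤64% band → 10.475%.

10.475%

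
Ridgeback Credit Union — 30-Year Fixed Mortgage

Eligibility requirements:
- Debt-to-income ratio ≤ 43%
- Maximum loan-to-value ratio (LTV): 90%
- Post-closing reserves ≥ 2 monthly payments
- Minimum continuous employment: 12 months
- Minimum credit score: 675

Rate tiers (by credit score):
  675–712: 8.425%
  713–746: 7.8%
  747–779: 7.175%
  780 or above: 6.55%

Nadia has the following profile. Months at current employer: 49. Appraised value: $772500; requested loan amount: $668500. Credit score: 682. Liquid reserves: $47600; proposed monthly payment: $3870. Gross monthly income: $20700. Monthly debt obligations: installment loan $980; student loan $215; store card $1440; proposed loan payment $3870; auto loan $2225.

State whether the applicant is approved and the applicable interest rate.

Approved at 8.425%

Credit score 682 ≥ 675 (meets minimum)
LTV = 668,500/772,500 = 86.5% ≤ 90%
Reserves = 47,600/3,870 = 12.3 months ≥ 2
Employment 49 ≥ 12 months
Total monthly debts = (980 + 215 + 1,440 + 3,870 + 2,225) = 8,730. DTI = 8,730/20,700 = 42.2% ≤ 43%
All requirements met. Score 682 falls in the 675–712 tier → 8.425%.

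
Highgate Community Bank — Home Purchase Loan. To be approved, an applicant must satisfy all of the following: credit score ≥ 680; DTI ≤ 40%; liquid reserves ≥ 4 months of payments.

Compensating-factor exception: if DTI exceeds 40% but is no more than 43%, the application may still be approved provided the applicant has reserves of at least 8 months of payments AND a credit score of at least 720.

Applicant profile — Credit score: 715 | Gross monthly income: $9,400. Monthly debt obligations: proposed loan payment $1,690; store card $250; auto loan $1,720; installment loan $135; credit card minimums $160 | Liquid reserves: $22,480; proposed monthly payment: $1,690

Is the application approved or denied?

Credit score 715 ≥ 680 (meets base)
Total debts = (1,690 + 250 + 1,720 + 135 + 160) = 3,955. DTI = 3,955/9,400 = 42.1% > 40% — standard DTI limit exceeded.
Liquid reserves cover 22,480/1,690 = 13.3 months — ≥ 4 required
42.1% falls in the override range (40%–43%), so the compensating-factor test applies.
Reserves 13.3 ≥ 8 months; credit score 715 < 720.
Compensating-factor requirement not fully met.

Denied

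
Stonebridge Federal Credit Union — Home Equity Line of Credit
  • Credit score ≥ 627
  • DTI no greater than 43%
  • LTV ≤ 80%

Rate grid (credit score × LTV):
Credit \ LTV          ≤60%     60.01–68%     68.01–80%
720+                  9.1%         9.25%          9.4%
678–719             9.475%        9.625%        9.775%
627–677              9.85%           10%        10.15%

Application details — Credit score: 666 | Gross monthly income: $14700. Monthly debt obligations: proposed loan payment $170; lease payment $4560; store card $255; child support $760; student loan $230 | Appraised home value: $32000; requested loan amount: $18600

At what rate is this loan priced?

9.85%

Credit score 666 ≥ 627; Total monthly debts = (170 + 4,560 + 255 + 760 + 230) = 5,975. Debt-to-income = 5,975/14,700 = 40.6% — meets 43% limit
LTV = 18,600/32,000 = 58.1% ≤ 80%
Row: 666 falls in 627–677. Column: 58.1% falls in ≤60%. Rate = 9.85%.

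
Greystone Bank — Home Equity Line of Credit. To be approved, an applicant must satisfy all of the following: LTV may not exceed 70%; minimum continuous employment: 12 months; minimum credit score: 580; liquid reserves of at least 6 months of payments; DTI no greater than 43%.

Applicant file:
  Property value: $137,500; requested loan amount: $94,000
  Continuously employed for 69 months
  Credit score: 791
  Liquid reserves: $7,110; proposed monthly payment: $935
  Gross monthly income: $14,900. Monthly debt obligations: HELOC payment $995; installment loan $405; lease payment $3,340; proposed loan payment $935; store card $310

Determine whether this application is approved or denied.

Approved

Loan-to-value = 94,000/137,500 = 68.4% — pass (70% max)
Employment 69 ≥ 12 months
Credit score 791 ≥ 580 (meets)
Reserves: 7,110 ÷ 935 = 7.6 months (meets 6-month minimum)
Total monthly debts = (995 + 405 + 3,340 + 935 + 310) = 5,985. DTI = 5,985/14,900 = 40.2% ≤ 43%
All criteria satisfied.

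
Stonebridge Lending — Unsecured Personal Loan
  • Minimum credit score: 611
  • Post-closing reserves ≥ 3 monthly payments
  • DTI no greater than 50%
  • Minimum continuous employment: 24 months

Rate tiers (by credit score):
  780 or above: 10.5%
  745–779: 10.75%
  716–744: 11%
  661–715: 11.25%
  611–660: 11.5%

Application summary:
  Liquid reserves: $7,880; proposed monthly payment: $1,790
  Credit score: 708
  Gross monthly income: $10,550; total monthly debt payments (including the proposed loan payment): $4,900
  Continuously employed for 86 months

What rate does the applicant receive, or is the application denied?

Credit score 708 ≥ 611 (meets minimum)
Employment 86 ≥ 24 months
Reserves = 7,880/1,790 = 4.4 months ≥ 3
DTI = 4,900/10,550 = 46.4% ≤ 50%
All requirements met. Score 708 falls in the 661–715 tier → 11.25%.

Approved at 11.25%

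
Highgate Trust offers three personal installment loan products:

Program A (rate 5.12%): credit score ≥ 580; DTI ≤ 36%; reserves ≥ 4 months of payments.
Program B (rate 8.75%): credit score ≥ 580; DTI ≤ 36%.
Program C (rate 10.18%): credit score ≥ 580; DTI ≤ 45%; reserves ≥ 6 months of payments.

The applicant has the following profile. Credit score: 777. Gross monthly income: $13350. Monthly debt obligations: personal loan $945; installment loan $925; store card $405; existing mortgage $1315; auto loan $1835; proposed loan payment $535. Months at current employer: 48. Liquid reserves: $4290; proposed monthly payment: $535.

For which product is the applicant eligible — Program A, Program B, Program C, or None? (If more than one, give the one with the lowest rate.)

Total debts = (945 + 925 + 405 + 1,315 + 1,835 + 535) = 5,960; DTI = 5,960/13,350 = 44.6%.
Reserves = 4,290/535 = 8.0 months.
Program A: score 777 ≥ 580; DTI 44.6% > 36%; reserves 8.0 ≥ 4 mo → does not qualify.
Program B: score 777 ≥ 580; DTI 44.6% > 36% → does not qualify.
Program C: score 777 ≥ 580; DTI 44.6% ≤ 45%; reserves 8.0 ≥ 6 mo → qualifies.

Program C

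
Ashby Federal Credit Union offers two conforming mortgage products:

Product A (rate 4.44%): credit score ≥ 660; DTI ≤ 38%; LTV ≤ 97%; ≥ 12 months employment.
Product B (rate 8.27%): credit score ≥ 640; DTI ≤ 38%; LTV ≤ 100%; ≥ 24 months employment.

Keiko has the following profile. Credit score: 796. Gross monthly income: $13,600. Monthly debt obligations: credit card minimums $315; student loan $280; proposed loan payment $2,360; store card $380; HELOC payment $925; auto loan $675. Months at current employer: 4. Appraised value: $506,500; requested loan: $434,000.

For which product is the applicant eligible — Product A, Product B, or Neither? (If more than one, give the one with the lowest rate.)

Neither

Total debts = (315 + 280 + 2,360 + 380 + 925 + 675) = 4,935; DTI = 4,935/13,600 = 36.3%.
LTV = 434,000/506,500 = 85.7%.
Product A: score 796 ≥ 660; DTI 36.3% ≤ 38%; LTV 85.7% ≤ 97%; employment 4 < 12 mo → does not qualify.
Product B: score 796 ≥ 640; DTI 36.3% ≤ 38%; LTV 85.7% ≤ 100%; employment 4 < 24 mo → does not qualify.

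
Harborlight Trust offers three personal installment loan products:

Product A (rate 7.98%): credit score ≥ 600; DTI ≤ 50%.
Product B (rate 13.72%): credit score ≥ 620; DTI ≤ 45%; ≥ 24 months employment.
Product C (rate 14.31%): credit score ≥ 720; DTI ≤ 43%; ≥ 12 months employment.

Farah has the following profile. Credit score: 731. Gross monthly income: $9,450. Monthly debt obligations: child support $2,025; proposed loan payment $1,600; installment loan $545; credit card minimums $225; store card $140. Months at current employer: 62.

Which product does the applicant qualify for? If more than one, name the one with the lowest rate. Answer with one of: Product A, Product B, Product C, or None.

Product A

Total debts = (2,025 + 1,600 + 545 + 225 + 140) = 4,535; DTI = 4,535/9,450 = 48%.
Product A: score 731 ≥ 600; DTI 48% ≤ 50% → qualifies.
Product B: score 731 ≥ 620; DTI 48% > 45%; employment 62 ≥ 24 mo → does not qualify.
Product C: score 731 ≥ 720; DTI 48% > 43%; employment 62 ≥ 12 mo → does not qualify.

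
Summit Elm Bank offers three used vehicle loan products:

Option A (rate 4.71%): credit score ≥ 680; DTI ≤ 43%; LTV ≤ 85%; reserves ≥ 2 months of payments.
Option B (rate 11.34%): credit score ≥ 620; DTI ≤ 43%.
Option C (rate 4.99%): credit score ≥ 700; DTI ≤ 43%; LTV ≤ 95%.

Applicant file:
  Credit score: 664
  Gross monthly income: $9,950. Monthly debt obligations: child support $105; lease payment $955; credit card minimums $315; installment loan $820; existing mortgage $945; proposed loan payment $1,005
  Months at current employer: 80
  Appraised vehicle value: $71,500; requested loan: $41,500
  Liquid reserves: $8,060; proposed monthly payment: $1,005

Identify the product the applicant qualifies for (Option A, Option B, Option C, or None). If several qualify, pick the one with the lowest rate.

Total debts = (105 + 955 + 315 + 820 + 945 + 1,005) = 4,145; DTI = 4,145/9,950 = 41.7%.
LTV = 41,500/71,500 = 58%.
Reserves = 8,060/1,005 = 8.0 months.
Option A: score 664 < 680; DTI 41.7% ≤ 43%; LTV 58% ≤ 85%; reserves 8.0 ≥ 2 mo → does not qualify.
Option B: score 664 ≥ 620; DTI 41.7% ≤ 43% → qualifies.
Option C: score 664 < 700; DTI 41.7% ≤ 43%; LTV 58% ≤ 95% → does not qualify.

Option B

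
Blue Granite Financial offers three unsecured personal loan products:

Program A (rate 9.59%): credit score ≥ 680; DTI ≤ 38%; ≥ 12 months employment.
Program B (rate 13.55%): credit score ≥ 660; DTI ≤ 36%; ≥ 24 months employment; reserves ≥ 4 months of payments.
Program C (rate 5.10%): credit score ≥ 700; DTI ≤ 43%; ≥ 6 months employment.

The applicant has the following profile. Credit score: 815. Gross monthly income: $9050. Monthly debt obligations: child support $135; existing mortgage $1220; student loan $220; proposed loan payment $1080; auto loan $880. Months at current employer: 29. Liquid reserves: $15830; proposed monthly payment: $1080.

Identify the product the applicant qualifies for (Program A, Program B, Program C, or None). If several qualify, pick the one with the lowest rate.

Total debts = (135 + 1,220 + 220 + 1,080 + 880) = 3,535; DTI = 3,535/9,050 = 39.1%.
Reserves = 15,830/1,080 = 14.7 months.
Program A: score 815 ≥ 680; DTI 39.1% > 38%; employment 29 ≥ 12 mo → does not qualify.
Program B: score 815 ≥ 660; DTI 39.1% > 36%; employment 29 ≥ 24 mo; reserves 14.7 ≥ 4 mo → does not qualify.
Program C: score 815 ≥ 700; DTI 39.1% ≤ 43%; employment 29 ≥ 6 mo → qualifies.

Program C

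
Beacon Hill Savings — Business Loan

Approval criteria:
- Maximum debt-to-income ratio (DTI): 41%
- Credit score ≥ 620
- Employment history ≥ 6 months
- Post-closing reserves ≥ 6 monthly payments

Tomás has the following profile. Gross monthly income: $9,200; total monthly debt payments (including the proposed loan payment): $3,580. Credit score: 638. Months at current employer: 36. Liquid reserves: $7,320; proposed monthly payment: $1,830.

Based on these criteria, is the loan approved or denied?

Denied

DTI = 3,580/9,200 = 38.9% ≤ 41%
Credit score 638 ≥ 620 (meets)
Employment 36 ≥ 6 months
Liquid reserves cover 7,320/1,830 = 4.0 months — < 6 required
Fails on reserves.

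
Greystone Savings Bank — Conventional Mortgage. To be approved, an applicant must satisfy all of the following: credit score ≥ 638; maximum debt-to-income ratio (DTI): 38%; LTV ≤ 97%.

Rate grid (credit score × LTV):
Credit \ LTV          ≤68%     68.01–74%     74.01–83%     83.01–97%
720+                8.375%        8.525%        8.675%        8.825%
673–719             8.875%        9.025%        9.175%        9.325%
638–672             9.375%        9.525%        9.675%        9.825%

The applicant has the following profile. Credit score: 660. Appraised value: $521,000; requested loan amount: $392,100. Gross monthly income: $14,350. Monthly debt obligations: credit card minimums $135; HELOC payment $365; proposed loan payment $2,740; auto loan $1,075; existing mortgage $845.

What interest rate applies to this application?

Credit score 660 ≥ 638; Total monthly debts = (135 + 365 + 2,740 + 1,075 + 845) = 5,160. DTI = 5,160/14,350 = 36% ≤ 38%
LTV = 392,100/521,000 = 75.3% ≤ 97%
Score 660 is in the 638–672 band; LTV 75.3% is in the 74.01–83% band → 9.675%.

9.675%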